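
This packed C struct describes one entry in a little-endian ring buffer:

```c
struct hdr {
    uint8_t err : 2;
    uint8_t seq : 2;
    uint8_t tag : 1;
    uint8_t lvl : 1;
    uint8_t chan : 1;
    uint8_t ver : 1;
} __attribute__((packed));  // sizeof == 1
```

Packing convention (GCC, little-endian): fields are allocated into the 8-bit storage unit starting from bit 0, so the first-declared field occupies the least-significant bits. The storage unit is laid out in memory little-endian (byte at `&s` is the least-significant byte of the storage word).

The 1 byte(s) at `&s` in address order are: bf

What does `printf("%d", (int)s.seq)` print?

3

[0]=0xbf (little-endian) → word 0xbf
err:2 @ bit 0 → (0xbf>>0)&0x3 = 0x3
seq:2 @ bit 2 → (0xbf>>2)&0x3 = 0x3  ←
tag:1 @ bit 4 → (0xbf>>4)&0x1 = 0x1
lvl:1 @ bit 5 → (0xbf>>5)&0x1 = 0x1
chan:1 @ bit 6 → (0xbf>>6)&0x1 = 0x0
ver:1 @ bit 7 → (0xbf>>7)&0x1 = 0x1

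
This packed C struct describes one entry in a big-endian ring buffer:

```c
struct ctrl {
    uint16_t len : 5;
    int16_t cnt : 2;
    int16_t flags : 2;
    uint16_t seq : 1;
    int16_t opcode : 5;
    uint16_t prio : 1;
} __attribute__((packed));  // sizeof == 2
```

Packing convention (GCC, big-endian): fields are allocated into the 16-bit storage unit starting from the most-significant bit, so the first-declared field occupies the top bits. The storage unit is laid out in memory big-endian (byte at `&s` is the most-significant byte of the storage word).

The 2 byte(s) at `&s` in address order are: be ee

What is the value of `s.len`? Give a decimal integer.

23

[0]=0xbe [1]=0xee (big-endian) → word 0xbeee
len:5 @ bit 11 → (0xbeee>>11)&0x1f = 0x17  ←
cnt:2 @ bit 9 → (0xbeee>>9)&0x3 = 0x3
flags:2 @ bit 7 → (0xbeee>>7)&0x3 = 0x1
seq:1 @ bit 6 → (0xbeee>>6)&0x1 = 0x1
opcode:5 @ bit 1 → (0xbeee>>1)&0x1f = 0x17
prio:1 @ bit 0 → (0xbeee>>0)&0x1 = 0x0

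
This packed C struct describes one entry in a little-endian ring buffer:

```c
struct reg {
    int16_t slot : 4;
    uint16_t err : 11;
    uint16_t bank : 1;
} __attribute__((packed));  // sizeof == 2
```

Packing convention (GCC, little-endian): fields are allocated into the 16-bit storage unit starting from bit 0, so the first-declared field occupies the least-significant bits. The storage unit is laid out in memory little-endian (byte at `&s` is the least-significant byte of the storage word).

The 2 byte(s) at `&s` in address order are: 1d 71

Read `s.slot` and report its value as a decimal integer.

-3

[0]=0x1d [1]=0x71 (little-endian) → word 0x711d
slot [0+:4] = (word>>0) & 0xf = 13  ←
err [4+:11] = (word>>4) & 0x7ff = 1809
bank [15+:1] = (word>>15) & 0x1 = 0
slot signed 4b, MSB=1: 13 - 16 = -3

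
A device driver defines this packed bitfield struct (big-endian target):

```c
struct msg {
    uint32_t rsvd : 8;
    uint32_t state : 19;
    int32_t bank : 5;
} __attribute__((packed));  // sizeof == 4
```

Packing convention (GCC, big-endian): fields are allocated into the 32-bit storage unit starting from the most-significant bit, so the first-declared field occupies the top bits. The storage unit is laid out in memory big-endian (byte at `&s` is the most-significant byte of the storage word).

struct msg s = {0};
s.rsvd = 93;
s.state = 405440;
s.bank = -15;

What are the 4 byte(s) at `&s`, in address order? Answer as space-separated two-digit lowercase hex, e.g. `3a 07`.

rsvd (8b) val=93 bits=0x5d at bit 24: 0x5d000000
state (19b) val=405440 bits=0x62fc0 at bit 5: 0x5dc5f800
bank (5b) val=-15 bits=0x11 at bit 0: 0x5dc5f811
word = 0x5dc5f811 → big-endian bytes:
  [0]=0x5d  [1]=0xc5  [2]=0xf8  [3]=0x11

5d c5 f8 11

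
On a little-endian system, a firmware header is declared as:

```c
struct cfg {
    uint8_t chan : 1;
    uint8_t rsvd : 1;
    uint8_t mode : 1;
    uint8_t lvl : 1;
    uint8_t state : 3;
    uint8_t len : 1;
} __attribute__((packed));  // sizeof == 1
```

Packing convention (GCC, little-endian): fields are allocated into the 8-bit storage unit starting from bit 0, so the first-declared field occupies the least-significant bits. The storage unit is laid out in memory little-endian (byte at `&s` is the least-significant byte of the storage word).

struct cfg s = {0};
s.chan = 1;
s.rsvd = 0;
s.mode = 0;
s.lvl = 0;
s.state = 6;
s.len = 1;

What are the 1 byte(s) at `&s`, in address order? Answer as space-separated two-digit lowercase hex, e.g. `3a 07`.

chan (1b) val=1 bits=0x1 at bit 0: 0x01
rsvd (1b) val=0 bits=0x0 at bit 1: 0x01
mode (1b) val=0 bits=0x0 at bit 2: 0x01
lvl (1b) val=0 bits=0x0 at bit 3: 0x01
state (3b) val=6 bits=0x6 at bit 4: 0x61
len (1b) val=1 bits=0x1 at bit 7: 0xe1
word = 0xe1 → little-endian bytes:
  [0]=0xe1

e1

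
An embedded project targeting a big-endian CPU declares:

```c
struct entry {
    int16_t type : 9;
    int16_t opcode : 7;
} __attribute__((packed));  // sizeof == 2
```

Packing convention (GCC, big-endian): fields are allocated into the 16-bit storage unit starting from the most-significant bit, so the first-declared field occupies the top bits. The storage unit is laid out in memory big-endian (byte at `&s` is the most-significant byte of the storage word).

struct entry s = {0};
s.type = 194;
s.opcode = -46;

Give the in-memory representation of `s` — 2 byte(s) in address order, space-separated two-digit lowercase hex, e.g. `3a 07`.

61 52

[7+:9] type=194 & 0x1ff = 0xc2; word=0x6100
[0+:7] opcode=-46 & 0x7f = 0x52; word=0x6152
word = 0x6152 → big-endian bytes:
  [0]=0x61  [1]=0x52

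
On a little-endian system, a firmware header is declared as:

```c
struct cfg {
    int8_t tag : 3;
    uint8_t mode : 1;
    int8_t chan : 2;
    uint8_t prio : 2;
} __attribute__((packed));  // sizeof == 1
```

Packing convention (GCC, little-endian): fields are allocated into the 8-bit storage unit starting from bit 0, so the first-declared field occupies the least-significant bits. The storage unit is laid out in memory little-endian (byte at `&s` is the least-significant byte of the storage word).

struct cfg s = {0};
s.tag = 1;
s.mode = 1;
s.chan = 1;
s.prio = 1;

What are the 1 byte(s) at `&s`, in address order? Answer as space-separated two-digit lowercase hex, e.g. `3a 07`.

59

tag:3 = 1 → 0x1 << 0 → word 0x01
mode:1 = 1 → 0x1 << 3 → word 0x09
chan:2 = 1 → 0x1 << 4 → word 0x19
prio:2 = 1 → 0x1 << 6 → word 0x59
word = 0x59 → little-endian bytes:
  [0]=0x59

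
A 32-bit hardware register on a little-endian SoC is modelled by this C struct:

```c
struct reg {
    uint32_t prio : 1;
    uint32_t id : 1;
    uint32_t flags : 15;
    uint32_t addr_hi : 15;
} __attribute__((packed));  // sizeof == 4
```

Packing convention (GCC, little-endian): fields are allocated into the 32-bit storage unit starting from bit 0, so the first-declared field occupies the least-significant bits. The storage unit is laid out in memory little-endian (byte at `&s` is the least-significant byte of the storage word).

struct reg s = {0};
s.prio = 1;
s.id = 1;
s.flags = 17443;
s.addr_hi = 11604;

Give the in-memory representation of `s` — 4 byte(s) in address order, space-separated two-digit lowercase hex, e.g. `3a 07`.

8f 10 a9 5a

prio (1b) val=1 bits=0x1 at bit 0: 0x00000001
id (1b) val=1 bits=0x1 at bit 1: 0x00000003
flags (15b) val=17443 bits=0x4423 at bit 2: 0x0001108f
addr_hi (15b) val=11604 bits=0x2d54 at bit 17: 0x5aa9108f
word = 0x5aa9108f → little-endian bytes:
  [0]=0x8f  [1]=0x10  [2]=0xa9  [3]=0x5a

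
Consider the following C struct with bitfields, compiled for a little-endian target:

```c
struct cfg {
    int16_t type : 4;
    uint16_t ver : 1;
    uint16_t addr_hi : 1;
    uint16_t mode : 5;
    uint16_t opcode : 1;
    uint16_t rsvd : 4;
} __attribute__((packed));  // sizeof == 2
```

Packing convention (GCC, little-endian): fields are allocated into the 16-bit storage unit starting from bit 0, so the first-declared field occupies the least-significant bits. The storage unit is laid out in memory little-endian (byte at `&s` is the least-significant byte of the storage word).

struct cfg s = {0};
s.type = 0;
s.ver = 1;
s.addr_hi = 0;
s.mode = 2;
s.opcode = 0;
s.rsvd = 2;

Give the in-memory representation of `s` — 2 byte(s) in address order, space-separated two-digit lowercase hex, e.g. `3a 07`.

[0+:4] type=0 & 0xf = 0x0; word=0x0000
[4+:1] ver=1 & 0x1 = 0x1; word=0x0010
[5+:1] addr_hi=0 & 0x1 = 0x0; word=0x0010
[6+:5] mode=2 & 0x1f = 0x2; word=0x0090
[11+:1] opcode=0 & 0x1 = 0x0; word=0x0090
[12+:4] rsvd=2 & 0xf = 0x2; word=0x2090
word = 0x2090 → little-endian bytes:
  [0]=0x90  [1]=0x20

90 20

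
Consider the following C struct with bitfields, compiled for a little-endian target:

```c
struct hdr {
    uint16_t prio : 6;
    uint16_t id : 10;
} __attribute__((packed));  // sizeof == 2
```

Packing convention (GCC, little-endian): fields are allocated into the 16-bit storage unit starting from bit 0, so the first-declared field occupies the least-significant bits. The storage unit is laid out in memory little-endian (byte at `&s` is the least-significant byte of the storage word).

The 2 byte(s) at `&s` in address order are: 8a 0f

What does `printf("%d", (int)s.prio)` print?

10

[0]=0x8a [1]=0x0f (little-endian) → word 0x0f8a
prio [0+:6] = (word>>0) & 0x3f = 10  ←
id [6+:10] = (word>>6) & 0x3ff = 62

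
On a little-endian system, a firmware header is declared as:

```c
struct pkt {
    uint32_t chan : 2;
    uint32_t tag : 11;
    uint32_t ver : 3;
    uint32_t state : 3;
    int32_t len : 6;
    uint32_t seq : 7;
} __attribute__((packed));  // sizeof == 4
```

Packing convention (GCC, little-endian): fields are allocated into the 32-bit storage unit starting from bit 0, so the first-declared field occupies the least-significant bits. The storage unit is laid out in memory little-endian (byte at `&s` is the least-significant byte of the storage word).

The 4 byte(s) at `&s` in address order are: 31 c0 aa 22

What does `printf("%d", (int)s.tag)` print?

12

[0]=0x31 [1]=0xc0 [2]=0xaa [3]=0x22 (little-endian) → word 0x22aac031
chan:2 @ bit 0 → (0x22aac031>>0)&0x3 = 0x1
tag:11 @ bit 2 → (0x22aac031>>2)&0x7ff = 0xc  ←
ver:3 @ bit 13 → (0x22aac031>>13)&0x7 = 0x6
state:3 @ bit 16 → (0x22aac031>>16)&0x7 = 0x2
len:6 @ bit 19 → (0x22aac031>>19)&0x3f = 0x15
seq:7 @ bit 25 → (0x22aac031>>25)&0x7f = 0x11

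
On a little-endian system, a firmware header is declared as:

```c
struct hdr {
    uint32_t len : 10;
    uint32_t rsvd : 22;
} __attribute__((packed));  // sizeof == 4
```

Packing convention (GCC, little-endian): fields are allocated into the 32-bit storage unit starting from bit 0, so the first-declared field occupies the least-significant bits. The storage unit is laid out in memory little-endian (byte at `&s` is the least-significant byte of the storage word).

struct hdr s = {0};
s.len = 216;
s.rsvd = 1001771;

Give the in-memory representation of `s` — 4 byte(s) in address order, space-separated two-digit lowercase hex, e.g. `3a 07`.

d8 ac 24 3d

[0+:10] len=216 & 0x3ff = 0xd8; word=0x000000d8
[10+:22] rsvd=1001771 & 0x3fffff = 0xf492b; word=0x3d24acd8
word = 0x3d24acd8 → little-endian bytes:
  [0]=0xd8  [1]=0xac  [2]=0x24  [3]=0x3d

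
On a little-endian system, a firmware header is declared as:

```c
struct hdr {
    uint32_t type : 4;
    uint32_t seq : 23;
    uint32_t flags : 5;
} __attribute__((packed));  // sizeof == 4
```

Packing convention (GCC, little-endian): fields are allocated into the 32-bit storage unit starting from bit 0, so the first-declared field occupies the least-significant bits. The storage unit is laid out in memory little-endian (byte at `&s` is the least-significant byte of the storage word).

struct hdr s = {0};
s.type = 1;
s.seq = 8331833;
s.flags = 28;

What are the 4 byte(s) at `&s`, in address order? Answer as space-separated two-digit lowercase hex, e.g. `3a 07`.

91 23 f2 e7

type:4 = 1 → 0x1 << 0 → word 0x00000001
seq:23 = 8331833 → 0x7f2239 << 4 → word 0x07f22391
flags:5 = 28 → 0x1c << 27 → word 0xe7f22391
word = 0xe7f22391 → little-endian bytes:
  [0]=0x91  [1]=0x23  [2]=0xf2  [3]=0xe7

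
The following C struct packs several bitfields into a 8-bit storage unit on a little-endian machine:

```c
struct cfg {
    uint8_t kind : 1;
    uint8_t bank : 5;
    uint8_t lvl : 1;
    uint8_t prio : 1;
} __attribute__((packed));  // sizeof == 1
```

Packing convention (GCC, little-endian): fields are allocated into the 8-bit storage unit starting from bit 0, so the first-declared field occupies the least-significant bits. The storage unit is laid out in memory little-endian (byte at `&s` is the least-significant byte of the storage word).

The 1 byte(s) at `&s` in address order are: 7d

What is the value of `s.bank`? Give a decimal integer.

[0]=0x7d (little-endian) → word 0x7d
kind:1 @ bit 0 → (0x7d>>0)&0x1 = 0x1
bank:5 @ bit 1 → (0x7d>>1)&0x1f = 0x1e  ←
lvl:1 @ bit 6 → (0x7d>>6)&0x1 = 0x1
prio:1 @ bit 7 → (0x7d>>7)&0x1 = 0x0

30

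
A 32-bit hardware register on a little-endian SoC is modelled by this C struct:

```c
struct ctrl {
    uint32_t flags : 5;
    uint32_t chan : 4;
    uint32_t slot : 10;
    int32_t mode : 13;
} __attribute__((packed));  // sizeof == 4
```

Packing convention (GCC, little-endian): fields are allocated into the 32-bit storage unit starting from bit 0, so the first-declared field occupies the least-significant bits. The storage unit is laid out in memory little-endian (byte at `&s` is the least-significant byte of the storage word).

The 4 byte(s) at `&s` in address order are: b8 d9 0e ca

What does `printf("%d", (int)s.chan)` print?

[0]=0xb8 [1]=0xd9 [2]=0x0e [3]=0xca (little-endian) → word 0xca0ed9b8
flags [0+:5] = (word>>0) & 0x1f = 24
chan [5+:4] = (word>>5) & 0xf = 13  ←
slot [9+:10] = (word>>9) & 0x3ff = 876
mode [19+:13] = (word>>19) & 0x1fff = 6465

13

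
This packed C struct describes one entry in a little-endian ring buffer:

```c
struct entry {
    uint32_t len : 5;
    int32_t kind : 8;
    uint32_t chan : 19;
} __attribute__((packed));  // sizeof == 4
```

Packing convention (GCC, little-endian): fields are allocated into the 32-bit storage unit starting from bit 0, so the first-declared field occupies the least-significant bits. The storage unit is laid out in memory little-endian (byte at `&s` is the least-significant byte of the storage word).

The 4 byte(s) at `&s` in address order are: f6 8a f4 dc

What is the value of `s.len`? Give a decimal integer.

22

[0]=0xf6 [1]=0x8a [2]=0xf4 [3]=0xdc (little-endian) → word 0xdcf48af6
len [0+:5] = (word>>0) & 0x1f = 22  ←
kind [5+:8] = (word>>5) & 0xff = 87
chan [13+:19] = (word>>13) & 0x7ffff = 452516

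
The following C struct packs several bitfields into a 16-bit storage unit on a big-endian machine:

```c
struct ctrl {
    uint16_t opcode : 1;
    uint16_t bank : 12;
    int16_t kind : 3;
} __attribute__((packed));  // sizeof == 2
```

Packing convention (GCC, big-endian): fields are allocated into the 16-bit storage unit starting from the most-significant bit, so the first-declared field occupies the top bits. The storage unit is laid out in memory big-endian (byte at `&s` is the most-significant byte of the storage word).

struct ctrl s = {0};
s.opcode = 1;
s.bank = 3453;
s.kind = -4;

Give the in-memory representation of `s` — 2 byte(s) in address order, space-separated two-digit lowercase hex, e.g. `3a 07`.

eb ec

opcode:1 = 1 → 0x1 << 15 → word 0x8000
bank:12 = 3453 → 0xd7d << 3 → word 0xebe8
kind:3 = -4 → 0x4 << 0 → word 0xebec
word = 0xebec → big-endian bytes:
  [0]=0xeb  [1]=0xec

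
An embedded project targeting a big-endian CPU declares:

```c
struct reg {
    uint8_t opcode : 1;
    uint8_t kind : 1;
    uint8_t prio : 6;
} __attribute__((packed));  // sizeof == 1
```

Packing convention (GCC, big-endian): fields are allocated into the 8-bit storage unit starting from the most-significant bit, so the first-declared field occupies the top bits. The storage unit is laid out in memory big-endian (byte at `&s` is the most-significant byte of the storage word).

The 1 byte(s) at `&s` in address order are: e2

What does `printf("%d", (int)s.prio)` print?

[0]=0xe2 (big-endian) → word 0xe2
opcode:1 @ bit 7 → (0xe2>>7)&0x1 = 0x1
kind:1 @ bit 6 → (0xe2>>6)&0x1 = 0x1
prio:6 @ bit 0 → (0xe2>>0)&0x3f = 0x22  ←

34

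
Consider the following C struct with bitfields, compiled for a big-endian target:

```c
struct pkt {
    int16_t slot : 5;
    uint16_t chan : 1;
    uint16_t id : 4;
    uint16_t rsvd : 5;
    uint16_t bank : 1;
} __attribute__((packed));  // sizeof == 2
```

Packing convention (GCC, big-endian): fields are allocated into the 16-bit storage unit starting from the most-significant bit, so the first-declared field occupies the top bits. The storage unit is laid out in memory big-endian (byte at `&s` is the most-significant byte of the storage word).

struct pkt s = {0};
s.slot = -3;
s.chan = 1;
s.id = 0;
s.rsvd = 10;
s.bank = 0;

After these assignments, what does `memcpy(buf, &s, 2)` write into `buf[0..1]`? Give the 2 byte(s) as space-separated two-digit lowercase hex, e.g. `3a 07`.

[11+:5] slot=-3 & 0x1f = 0x1d; word=0xe800
[10+:1] chan=1 & 0x1 = 0x1; word=0xec00
[6+:4] id=0 & 0xf = 0x0; word=0xec00
[1+:5] rsvd=10 & 0x1f = 0xa; word=0xec14
[0+:1] bank=0 & 0x1 = 0x0; word=0xec14
word = 0xec14 → big-endian bytes:
  [0]=0xec  [1]=0x14

ec 14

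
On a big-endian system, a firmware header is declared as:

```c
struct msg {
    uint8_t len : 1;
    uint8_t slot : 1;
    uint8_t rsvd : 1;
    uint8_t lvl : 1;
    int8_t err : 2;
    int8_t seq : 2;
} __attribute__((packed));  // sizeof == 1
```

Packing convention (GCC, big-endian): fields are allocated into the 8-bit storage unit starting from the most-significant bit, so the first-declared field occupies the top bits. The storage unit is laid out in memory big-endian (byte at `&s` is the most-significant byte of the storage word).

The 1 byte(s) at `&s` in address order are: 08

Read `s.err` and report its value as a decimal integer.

[0]=0x08 (big-endian) → word 0x08
len [7+:1] = (word>>7) & 0x1 = 0
slot [6+:1] = (word>>6) & 0x1 = 0
rsvd [5+:1] = (word>>5) & 0x1 = 0
lvl [4+:1] = (word>>4) & 0x1 = 0
err [2+:2] = (word>>2) & 0x3 = 2  ←
seq [0+:2] = (word>>0) & 0x3 = 0
err signed 2b, MSB=1: 2 - 4 = -2

-2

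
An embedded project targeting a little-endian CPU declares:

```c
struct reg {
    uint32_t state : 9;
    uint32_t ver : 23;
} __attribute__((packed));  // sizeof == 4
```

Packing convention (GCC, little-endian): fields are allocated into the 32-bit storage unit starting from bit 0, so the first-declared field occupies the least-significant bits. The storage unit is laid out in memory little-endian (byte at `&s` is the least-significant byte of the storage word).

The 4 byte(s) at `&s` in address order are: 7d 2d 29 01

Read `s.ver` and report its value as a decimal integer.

[0]=0x7d [1]=0x2d [2]=0x29 [3]=0x01 (little-endian) → word 0x01292d7d
state [0+:9] = (word>>0) & 0x1ff = 381
ver [9+:23] = (word>>9) & 0x7fffff = 38038  ←

38038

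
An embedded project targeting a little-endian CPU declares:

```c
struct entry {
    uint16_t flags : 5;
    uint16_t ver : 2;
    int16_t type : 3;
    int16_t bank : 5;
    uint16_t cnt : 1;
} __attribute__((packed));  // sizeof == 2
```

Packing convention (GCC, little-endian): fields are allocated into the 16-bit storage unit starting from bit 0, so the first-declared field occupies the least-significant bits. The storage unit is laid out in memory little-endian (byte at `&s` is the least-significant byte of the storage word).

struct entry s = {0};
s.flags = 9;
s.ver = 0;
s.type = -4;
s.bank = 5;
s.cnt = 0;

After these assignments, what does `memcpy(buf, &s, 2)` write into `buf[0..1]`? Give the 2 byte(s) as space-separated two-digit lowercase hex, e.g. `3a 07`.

flags (5b) val=9 bits=0x9 at bit 0: 0x0009
ver (2b) val=0 bits=0x0 at bit 5: 0x0009
type (3b) val=-4 bits=0x4 at bit 7: 0x0209
bank (5b) val=5 bits=0x5 at bit 10: 0x1609
cnt (1b) val=0 bits=0x0 at bit 15: 0x1609
word = 0x1609 → little-endian bytes:
  [0]=0x09  [1]=0x16

09 16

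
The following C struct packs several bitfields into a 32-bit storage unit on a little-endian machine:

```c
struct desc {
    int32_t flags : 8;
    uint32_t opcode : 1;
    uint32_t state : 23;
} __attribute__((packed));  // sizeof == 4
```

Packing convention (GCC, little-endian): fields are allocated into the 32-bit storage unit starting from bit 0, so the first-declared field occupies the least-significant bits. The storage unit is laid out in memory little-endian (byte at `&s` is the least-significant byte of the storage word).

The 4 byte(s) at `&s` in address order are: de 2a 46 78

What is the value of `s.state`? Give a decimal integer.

3941141

[0]=0xde [1]=0x2a [2]=0x46 [3]=0x78 (little-endian) → word 0x78462ade
flags [0+:8] = (word>>0) & 0xff = 222
opcode [8+:1] = (word>>8) & 0x1 = 0
state [9+:23] = (word>>9) & 0x7fffff = 3941141  ←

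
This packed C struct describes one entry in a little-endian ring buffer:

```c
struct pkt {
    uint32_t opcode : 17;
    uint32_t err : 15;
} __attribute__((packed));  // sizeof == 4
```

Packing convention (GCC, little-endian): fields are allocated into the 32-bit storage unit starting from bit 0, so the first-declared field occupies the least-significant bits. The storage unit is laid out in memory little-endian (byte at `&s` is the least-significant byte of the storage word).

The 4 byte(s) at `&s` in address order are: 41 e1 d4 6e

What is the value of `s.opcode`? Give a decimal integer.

[0]=0x41 [1]=0xe1 [2]=0xd4 [3]=0x6e (little-endian) → word 0x6ed4e141
opcode [0+:17] = (word>>0) & 0x1ffff = 57665  ←
err [17+:15] = (word>>17) & 0x7fff = 14186

57665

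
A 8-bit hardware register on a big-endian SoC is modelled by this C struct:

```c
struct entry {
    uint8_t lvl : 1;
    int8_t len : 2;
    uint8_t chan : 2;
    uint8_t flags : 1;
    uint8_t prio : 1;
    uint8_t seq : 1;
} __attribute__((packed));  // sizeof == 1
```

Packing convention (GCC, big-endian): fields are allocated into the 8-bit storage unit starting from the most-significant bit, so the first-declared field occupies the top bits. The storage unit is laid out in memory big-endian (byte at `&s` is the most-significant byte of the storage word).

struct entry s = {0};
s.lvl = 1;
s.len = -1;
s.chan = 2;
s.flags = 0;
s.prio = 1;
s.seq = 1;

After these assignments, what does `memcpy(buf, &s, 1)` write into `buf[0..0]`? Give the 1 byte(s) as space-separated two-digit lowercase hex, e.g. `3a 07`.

f3

lvl (1b) val=1 bits=0x1 at bit 7: 0x80
len (2b) val=-1 bits=0x3 at bit 5: 0xe0
chan (2b) val=2 bits=0x2 at bit 3: 0xf0
flags (1b) val=0 bits=0x0 at bit 2: 0xf0
prio (1b) val=1 bits=0x1 at bit 1: 0xf2
seq (1b) val=1 bits=0x1 at bit 0: 0xf3
word = 0xf3 → big-endian bytes:
  [0]=0xf3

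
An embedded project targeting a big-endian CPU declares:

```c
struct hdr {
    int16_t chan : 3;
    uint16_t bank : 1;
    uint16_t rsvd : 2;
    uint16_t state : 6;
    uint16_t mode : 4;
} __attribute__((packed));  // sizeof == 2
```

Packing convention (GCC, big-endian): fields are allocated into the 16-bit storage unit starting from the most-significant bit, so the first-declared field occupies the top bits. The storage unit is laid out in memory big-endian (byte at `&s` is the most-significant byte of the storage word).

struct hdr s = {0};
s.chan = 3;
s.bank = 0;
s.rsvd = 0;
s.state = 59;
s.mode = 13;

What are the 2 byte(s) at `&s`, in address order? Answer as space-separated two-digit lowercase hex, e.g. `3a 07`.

63 bd

[13+:3] chan=3 & 0x7 = 0x3; word=0x6000
[12+:1] bank=0 & 0x1 = 0x0; word=0x6000
[10+:2] rsvd=0 & 0x3 = 0x0; word=0x6000
[4+:6] state=59 & 0x3f = 0x3b; word=0x63b0
[0+:4] mode=13 & 0xf = 0xd; word=0x63bd
word = 0x63bd → big-endian bytes:
  [0]=0x63  [1]=0xbd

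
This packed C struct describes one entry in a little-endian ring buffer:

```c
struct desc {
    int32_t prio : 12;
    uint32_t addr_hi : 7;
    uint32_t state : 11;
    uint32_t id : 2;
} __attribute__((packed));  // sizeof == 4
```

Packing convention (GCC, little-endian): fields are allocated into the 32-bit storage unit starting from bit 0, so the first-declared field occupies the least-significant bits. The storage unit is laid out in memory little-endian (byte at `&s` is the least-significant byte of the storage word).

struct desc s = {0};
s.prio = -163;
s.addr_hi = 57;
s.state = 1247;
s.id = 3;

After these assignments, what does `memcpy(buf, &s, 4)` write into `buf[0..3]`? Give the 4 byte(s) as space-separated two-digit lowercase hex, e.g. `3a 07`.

prio:12 = -163 → 0xf5d << 0 → word 0x00000f5d
addr_hi:7 = 57 → 0x39 << 12 → word 0x00039f5d
state:11 = 1247 → 0x4df << 19 → word 0x26fb9f5d
id:2 = 3 → 0x3 << 30 → word 0xe6fb9f5d
word = 0xe6fb9f5d → little-endian bytes:
  [0]=0x5d  [1]=0x9f  [2]=0xfb  [3]=0xe6

5d 9f fb e6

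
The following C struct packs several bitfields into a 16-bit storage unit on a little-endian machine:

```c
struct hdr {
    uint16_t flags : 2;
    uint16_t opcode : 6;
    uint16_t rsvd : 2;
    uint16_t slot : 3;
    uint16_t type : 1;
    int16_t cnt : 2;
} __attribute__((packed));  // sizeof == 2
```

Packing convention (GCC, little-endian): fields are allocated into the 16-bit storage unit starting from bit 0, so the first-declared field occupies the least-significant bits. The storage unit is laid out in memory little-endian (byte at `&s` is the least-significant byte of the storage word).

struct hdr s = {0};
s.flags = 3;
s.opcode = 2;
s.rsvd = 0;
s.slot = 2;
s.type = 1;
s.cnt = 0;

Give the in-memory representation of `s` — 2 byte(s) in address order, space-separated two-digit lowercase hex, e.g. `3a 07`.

flags:2 = 3 → 0x3 << 0 → word 0x0003
opcode:6 = 2 → 0x2 << 2 → word 0x000b
rsvd:2 = 0 → 0x0 << 8 → word 0x000b
slot:3 = 2 → 0x2 << 10 → word 0x080b
type:1 = 1 → 0x1 << 13 → word 0x280b
cnt:2 = 0 → 0x0 << 14 → word 0x280b
word = 0x280b → little-endian bytes:
  [0]=0x0b  [1]=0x28

0b 28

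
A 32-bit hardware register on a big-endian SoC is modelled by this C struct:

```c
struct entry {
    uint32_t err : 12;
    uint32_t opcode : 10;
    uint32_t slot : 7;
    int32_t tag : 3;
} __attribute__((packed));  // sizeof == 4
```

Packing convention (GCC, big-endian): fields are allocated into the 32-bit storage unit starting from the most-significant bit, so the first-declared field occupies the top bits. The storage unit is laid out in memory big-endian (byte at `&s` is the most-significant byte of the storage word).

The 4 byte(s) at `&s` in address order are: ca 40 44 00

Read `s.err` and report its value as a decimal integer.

3236

[0]=0xca [1]=0x40 [2]=0x44 [3]=0x00 (big-endian) → word 0xca404400
err [20+:12] = (word>>20) & 0xfff = 3236  ←
opcode [10+:10] = (word>>10) & 0x3ff = 17
slot [3+:7] = (word>>3) & 0x7f = 0
tag [0+:3] = (word>>0) & 0x7 = 0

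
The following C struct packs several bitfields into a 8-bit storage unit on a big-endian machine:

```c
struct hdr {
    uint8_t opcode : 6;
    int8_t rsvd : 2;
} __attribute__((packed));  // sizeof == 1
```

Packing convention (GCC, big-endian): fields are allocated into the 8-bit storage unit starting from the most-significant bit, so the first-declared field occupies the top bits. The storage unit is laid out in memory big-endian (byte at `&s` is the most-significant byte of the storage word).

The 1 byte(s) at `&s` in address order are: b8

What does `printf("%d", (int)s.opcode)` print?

46

[0]=0xb8 (big-endian) → word 0xb8
opcode [2+:6] = (word>>2) & 0x3f = 46  ←
rsvd [0+:2] = (word>>0) & 0x3 = 0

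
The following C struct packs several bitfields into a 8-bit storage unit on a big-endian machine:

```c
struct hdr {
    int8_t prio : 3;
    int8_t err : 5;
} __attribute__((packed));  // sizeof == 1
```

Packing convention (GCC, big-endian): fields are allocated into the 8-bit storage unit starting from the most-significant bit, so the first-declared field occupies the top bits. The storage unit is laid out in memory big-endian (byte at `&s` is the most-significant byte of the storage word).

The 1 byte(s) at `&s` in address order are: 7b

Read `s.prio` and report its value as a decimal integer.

[0]=0x7b (big-endian) → word 0x7b
prio [5+:3] = (word>>5) & 0x7 = 3  ←
err [0+:5] = (word>>0) & 0x1f = 27
prio signed 3b, MSB=0: value = 3

3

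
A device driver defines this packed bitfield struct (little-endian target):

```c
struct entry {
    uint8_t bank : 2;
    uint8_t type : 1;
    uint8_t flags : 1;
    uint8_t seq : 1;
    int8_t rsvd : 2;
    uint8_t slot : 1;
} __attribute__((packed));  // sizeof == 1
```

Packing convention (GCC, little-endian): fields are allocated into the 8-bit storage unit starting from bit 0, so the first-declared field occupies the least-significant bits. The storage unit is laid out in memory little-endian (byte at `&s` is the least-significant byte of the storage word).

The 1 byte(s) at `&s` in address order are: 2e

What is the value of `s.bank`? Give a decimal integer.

[0]=0x2e (little-endian) → word 0x2e
bank [0+:2] = (word>>0) & 0x3 = 2  ←
type [2+:1] = (word>>2) & 0x1 = 1
flags [3+:1] = (word>>3) & 0x1 = 1
seq [4+:1] = (word>>4) & 0x1 = 0
rsvd [5+:2] = (word>>5) & 0x3 = 1
slot [7+:1] = (word>>7) & 0x1 = 0

2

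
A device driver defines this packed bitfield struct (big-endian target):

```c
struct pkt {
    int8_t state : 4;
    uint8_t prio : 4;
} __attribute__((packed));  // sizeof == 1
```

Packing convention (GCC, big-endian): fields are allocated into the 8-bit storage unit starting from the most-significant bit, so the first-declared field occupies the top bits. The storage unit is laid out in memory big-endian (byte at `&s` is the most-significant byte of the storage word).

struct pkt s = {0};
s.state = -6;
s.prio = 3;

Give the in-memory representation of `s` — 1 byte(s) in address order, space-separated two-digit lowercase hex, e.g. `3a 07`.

a3

state:4 = -6 → 0xa << 4 → word 0xa0
prio:4 = 3 → 0x3 << 0 → word 0xa3
word = 0xa3 → big-endian bytes:
  [0]=0xa3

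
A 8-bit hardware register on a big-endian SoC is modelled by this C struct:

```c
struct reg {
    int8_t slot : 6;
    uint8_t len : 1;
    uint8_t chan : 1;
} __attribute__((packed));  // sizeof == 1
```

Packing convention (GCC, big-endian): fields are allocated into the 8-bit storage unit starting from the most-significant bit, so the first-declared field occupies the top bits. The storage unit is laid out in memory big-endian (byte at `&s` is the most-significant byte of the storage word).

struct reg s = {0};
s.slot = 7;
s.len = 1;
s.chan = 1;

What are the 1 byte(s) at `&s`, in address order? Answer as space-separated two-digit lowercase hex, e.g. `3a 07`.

1f

slot:6 = 7 → 0x7 << 2 → word 0x1c
len:1 = 1 → 0x1 << 1 → word 0x1e
chan:1 = 1 → 0x1 << 0 → word 0x1f
word = 0x1f → big-endian bytes:
  [0]=0x1f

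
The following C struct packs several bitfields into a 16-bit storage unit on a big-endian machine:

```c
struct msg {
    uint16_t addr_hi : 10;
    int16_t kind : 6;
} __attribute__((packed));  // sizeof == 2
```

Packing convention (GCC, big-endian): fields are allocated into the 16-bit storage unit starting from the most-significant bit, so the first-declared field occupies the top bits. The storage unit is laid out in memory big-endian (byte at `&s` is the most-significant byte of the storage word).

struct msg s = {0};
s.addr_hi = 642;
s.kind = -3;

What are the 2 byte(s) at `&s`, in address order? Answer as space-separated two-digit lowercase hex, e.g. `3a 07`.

a0 bd

addr_hi (10b) val=642 bits=0x282 at bit 6: 0xa080
kind (6b) val=-3 bits=0x3d at bit 0: 0xa0bd
word = 0xa0bd → big-endian bytes:
  [0]=0xa0  [1]=0xbd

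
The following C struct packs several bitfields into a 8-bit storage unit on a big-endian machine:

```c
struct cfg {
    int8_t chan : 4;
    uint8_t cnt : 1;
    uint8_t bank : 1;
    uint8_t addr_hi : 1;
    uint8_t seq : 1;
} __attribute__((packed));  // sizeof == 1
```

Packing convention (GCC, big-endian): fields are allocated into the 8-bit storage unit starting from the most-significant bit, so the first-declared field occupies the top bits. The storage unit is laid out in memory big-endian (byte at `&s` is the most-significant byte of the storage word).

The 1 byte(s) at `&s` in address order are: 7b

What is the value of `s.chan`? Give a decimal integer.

[0]=0x7b (big-endian) → word 0x7b
chan:4 @ bit 4 → (0x7b>>4)&0xf = 0x7  ←
cnt:1 @ bit 3 → (0x7b>>3)&0x1 = 0x1
bank:1 @ bit 2 → (0x7b>>2)&0x1 = 0x0
addr_hi:1 @ bit 1 → (0x7b>>1)&0x1 = 0x1
seq:1 @ bit 0 → (0x7b>>0)&0x1 = 0x1
chan signed 4b, MSB=0: value = 7

7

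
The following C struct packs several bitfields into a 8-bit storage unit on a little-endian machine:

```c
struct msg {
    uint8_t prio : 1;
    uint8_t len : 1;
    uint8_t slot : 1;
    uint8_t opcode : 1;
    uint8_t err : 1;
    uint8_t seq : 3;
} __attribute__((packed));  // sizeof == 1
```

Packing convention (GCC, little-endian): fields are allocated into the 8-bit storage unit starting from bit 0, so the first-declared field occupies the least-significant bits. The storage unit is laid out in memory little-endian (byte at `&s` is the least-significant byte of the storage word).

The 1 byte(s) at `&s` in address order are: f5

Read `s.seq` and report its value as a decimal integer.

[0]=0xf5 (little-endian) → word 0xf5
prio [0+:1] = (word>>0) & 0x1 = 1
len [1+:1] = (word>>1) & 0x1 = 0
slot [2+:1] = (word>>2) & 0x1 = 1
opcode [3+:1] = (word>>3) & 0x1 = 0
err [4+:1] = (word>>4) & 0x1 = 1
seq [5+:3] = (word>>5) & 0x7 = 7  ←

7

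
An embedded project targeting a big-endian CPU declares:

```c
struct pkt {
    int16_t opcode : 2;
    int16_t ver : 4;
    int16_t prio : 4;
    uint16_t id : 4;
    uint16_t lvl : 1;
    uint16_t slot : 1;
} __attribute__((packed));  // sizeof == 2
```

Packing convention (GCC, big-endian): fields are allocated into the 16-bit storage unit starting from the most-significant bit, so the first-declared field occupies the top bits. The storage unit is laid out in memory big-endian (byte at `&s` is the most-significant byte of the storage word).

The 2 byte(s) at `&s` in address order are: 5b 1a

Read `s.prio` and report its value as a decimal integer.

-4

[0]=0x5b [1]=0x1a (big-endian) → word 0x5b1a
opcode [14+:2] = (word>>14) & 0x3 = 1
ver [10+:4] = (word>>10) & 0xf = 6
prio [6+:4] = (word>>6) & 0xf = 12  ←
id [2+:4] = (word>>2) & 0xf = 6
lvl [1+:1] = (word>>1) & 0x1 = 1
slot [0+:1] = (word>>0) & 0x1 = 0
prio signed 4b, MSB=1: 12 - 16 = -4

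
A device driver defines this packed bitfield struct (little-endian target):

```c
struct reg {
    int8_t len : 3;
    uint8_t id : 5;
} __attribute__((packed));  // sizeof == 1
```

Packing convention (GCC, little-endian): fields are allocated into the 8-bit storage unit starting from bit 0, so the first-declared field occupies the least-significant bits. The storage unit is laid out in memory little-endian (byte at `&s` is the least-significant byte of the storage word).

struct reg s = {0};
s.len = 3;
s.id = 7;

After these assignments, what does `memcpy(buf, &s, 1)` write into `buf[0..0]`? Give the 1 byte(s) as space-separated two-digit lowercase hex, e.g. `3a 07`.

3b

[0+:3] len=3 & 0x7 = 0x3; word=0x03
[3+:5] id=7 & 0x1f = 0x7; word=0x3b
word = 0x3b → little-endian bytes:
  [0]=0x3b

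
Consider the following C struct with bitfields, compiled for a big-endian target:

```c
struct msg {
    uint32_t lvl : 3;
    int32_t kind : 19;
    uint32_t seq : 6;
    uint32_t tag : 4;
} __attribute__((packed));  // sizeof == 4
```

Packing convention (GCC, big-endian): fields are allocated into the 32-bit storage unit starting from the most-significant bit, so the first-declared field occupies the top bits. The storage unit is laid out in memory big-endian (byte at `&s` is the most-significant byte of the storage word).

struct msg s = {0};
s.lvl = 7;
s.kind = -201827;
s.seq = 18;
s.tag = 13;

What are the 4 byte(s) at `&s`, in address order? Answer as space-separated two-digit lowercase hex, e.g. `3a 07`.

f3 ae 75 2d

lvl (3b) val=7 bits=0x7 at bit 29: 0xe0000000
kind (19b) val=-201827 bits=0x4eb9d at bit 10: 0xf3ae7400
seq (6b) val=18 bits=0x12 at bit 4: 0xf3ae7520
tag (4b) val=13 bits=0xd at bit 0: 0xf3ae752d
word = 0xf3ae752d → big-endian bytes:
  [0]=0xf3  [1]=0xae  [2]=0x75  [3]=0x2d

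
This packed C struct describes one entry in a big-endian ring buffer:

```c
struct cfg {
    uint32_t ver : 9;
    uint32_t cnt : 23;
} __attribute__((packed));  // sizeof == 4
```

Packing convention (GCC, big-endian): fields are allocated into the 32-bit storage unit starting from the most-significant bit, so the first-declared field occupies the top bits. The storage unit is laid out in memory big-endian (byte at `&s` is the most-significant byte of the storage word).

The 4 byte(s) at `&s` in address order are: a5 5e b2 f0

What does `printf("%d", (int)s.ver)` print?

330

[0]=0xa5 [1]=0x5e [2]=0xb2 [3]=0xf0 (big-endian) → word 0xa55eb2f0
ver [23+:9] = (word>>23) & 0x1ff = 330  ←
cnt [0+:23] = (word>>0) & 0x7fffff = 6206192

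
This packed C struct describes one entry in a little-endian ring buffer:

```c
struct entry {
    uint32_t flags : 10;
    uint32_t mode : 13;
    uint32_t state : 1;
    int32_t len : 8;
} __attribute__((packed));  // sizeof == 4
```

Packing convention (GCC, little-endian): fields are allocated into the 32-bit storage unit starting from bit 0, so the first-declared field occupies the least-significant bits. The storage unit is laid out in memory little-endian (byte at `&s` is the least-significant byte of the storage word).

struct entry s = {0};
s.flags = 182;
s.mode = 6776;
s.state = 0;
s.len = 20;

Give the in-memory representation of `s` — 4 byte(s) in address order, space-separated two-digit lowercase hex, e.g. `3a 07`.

b6 e0 69 14

flags:10 = 182 → 0xb6 << 0 → word 0x000000b6
mode:13 = 6776 → 0x1a78 << 10 → word 0x0069e0b6
state:1 = 0 → 0x0 << 23 → word 0x0069e0b6
len:8 = 20 → 0x14 << 24 → word 0x1469e0b6
word = 0x1469e0b6 → little-endian bytes:
  [0]=0xb6  [1]=0xe0  [2]=0x69  [3]=0x14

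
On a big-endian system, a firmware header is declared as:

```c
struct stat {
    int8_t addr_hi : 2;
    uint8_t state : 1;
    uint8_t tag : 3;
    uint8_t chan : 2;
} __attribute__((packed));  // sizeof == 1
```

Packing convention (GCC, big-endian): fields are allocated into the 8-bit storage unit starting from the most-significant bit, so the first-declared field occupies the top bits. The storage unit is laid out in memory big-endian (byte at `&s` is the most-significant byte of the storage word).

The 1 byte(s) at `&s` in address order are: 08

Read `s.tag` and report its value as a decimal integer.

[0]=0x08 (big-endian) → word 0x08
addr_hi [6+:2] = (word>>6) & 0x3 = 0
state [5+:1] = (word>>5) & 0x1 = 0
tag [2+:3] = (word>>2) & 0x7 = 2  ←
chan [0+:2] = (word>>0) & 0x3 = 0

2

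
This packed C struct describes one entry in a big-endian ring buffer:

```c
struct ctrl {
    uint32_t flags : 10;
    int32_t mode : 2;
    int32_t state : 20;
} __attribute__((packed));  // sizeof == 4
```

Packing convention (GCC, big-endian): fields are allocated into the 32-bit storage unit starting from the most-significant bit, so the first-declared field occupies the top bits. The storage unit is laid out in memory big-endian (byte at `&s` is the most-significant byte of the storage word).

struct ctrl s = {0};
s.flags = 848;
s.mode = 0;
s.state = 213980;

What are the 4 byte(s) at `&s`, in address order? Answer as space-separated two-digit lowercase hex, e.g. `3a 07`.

d4 03 43 dc

flags (10b) val=848 bits=0x350 at bit 22: 0xd4000000
mode (2b) val=0 bits=0x0 at bit 20: 0xd4000000
state (20b) val=213980 bits=0x343dc at bit 0: 0xd40343dc
word = 0xd40343dc → big-endian bytes:
  [0]=0xd4  [1]=0x03  [2]=0x43  [3]=0xdc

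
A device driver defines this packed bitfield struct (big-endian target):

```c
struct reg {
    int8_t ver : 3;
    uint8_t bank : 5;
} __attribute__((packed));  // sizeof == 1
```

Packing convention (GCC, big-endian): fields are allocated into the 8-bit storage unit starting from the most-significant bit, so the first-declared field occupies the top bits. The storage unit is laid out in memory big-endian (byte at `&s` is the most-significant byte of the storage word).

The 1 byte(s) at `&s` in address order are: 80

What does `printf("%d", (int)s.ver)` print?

[0]=0x80 (big-endian) → word 0x80
ver [5+:3] = (word>>5) & 0x7 = 4  ←
bank [0+:5] = (word>>0) & 0x1f = 0
ver signed 3b, MSB=1: 4 - 8 = -4

-4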